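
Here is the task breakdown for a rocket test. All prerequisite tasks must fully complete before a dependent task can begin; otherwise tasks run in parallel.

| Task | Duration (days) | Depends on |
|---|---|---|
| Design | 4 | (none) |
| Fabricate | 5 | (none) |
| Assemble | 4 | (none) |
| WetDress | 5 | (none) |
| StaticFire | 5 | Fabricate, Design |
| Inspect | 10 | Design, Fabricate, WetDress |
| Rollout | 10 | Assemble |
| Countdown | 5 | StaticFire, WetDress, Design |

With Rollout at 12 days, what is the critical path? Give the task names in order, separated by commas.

Assemble, Rollout

Baseline: Fabricate→StaticFire→Countdown = 5+5+5 = 15 → 15 days.
Rollout is off the critical path — its longest chain is 14 days, giving 1 of slack.
Now Assemble→Rollout = 4+12 = 16 is longest, so the finish becomes 16 days.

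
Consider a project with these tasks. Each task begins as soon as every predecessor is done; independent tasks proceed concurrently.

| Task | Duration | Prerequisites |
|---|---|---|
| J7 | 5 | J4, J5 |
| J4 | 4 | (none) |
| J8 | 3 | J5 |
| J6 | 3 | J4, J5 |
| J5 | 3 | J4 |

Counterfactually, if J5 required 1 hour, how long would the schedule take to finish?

Critical path before the change: J4→J5→J7 = 4+3+5 = 12 giving 12 hours.
J5 lies on that path, so at 1 hour the path becomes 10 hours.
No other chain overtakes it, so the finish is 10 hours.

10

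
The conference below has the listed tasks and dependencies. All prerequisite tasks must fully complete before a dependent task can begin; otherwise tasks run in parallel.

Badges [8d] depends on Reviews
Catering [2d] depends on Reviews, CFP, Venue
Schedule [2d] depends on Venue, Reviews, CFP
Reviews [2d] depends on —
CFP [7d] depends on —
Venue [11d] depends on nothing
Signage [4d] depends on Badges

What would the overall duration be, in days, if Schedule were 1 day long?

14

As given, the longest chain is Reviews→Badges→Signage = 2+8+4 = 14, so the finish is 14 days.
The longest path through Schedule is only 13 days, so Schedule has float 1.
The critical path is still Reviews→Badges→Signage; finish is now 14 days.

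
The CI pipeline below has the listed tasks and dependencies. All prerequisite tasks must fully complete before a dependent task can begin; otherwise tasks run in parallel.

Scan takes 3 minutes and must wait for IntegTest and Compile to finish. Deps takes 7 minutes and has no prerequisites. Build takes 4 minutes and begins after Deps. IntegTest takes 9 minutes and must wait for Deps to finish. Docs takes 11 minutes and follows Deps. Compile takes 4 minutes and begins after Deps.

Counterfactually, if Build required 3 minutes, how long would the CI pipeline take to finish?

As given, the longest chain is Deps→IntegTest→Scan = 7+9+3 = 19, so the finish is 19 minutes.
The longest path through Build is only 11 minutes, so Build has float 8.
The critical path is still Deps→IntegTest→Scan; finish is now 19 minutes.

19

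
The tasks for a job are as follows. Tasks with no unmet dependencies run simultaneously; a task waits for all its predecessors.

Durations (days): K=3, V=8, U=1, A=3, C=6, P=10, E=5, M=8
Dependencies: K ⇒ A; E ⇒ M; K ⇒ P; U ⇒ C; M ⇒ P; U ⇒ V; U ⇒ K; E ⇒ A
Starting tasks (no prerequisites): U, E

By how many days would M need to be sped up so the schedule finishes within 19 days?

Current finish: 23 days; target: 19.
M is on every critical path, so each day cut from M cuts the finish by one (this holds down to a finish of 16).
Need 23 − 19 = 4 days off M → M becomes 4 days, finish becomes 19.

4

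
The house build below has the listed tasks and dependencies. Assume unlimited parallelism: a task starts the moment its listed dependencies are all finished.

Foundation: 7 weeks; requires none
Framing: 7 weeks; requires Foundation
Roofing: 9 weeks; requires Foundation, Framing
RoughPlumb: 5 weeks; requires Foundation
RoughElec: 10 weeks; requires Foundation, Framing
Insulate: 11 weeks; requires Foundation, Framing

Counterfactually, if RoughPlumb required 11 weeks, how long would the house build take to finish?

The binding path is Foundation→Framing→Insulate = 7+7+11 = 25; finish at 25 weeks.
The longest path through RoughPlumb is only 12 weeks, so RoughPlumb has float 13.
The critical path is still Foundation→Framing→Insulate; finish is now 25 weeks.

25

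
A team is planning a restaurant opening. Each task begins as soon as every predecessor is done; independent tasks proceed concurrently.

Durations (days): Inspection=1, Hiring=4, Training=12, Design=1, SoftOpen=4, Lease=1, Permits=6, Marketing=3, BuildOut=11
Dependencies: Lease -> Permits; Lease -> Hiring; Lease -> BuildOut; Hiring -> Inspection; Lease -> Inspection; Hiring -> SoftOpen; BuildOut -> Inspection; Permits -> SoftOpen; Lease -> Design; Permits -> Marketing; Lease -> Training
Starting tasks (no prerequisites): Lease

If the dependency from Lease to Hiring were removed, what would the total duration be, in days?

Before: longest chain Lease→BuildOut→Inspection = 1+11+1 = 13, finish 13.
Without Lease→Hiring, Hiring's earliest start moves from 1 to 0.
New critical path: Lease→BuildOut→Inspection = 1+11+1 = 13 ⇒ 13 days.

13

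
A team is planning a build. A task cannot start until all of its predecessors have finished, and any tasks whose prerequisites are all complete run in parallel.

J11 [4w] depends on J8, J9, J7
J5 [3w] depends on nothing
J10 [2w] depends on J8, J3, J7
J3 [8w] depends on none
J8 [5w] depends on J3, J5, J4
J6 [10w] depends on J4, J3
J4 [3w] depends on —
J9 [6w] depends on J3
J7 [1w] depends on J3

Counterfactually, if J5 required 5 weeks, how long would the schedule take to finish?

Actual critical path: J3→J6 = 8+10 = 18 ⇒ 18 weeks.
J5 is off the critical path — its longest chain is 12 weeks, giving 6 of slack.
That remains the longest chain; total 18 weeks.

18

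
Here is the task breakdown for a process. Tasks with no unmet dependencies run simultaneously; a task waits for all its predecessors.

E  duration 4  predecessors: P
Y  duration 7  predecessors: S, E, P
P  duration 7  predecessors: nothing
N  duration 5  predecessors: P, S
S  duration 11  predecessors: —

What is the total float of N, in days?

The longest chain is P→E→Y = 7+4+7 = 18; overall finish 18 days.
N finishes as early as 16 and must finish by 18.
Float = 18 − 16 = 2.

2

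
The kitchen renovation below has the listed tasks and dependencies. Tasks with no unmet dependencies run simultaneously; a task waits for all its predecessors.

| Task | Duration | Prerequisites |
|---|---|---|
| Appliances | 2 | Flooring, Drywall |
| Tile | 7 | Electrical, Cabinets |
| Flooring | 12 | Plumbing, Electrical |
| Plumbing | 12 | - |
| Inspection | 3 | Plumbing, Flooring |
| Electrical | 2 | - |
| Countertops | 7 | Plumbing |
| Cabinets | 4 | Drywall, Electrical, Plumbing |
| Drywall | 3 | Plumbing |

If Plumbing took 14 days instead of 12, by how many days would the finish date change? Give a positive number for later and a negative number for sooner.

2

Critical path before the change: Plumbing→Flooring→Inspection = 12+12+3 = 27 giving 27 days.
Plumbing is on the critical path; changing it to 14 makes that path 29 days.
That remains the longest chain; total 29 days.
Change in finish: 29 − 27 = +2 days.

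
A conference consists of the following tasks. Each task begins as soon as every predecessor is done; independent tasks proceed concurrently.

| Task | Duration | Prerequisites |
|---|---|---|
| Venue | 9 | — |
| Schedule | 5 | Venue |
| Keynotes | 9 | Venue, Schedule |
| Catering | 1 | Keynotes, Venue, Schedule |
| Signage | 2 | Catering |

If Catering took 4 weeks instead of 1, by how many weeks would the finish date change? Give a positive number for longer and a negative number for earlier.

3

Critical path before the change: Venue→Schedule→Keynotes→Catering→Signage = 9+5+9+1+2 = 26 giving 26 weeks.
Catering is on the critical path; changing it to 4 makes that path 29 weeks.
That remains the longest chain; total 29 weeks.
Change in finish: 29 − 26 = +3 weeks.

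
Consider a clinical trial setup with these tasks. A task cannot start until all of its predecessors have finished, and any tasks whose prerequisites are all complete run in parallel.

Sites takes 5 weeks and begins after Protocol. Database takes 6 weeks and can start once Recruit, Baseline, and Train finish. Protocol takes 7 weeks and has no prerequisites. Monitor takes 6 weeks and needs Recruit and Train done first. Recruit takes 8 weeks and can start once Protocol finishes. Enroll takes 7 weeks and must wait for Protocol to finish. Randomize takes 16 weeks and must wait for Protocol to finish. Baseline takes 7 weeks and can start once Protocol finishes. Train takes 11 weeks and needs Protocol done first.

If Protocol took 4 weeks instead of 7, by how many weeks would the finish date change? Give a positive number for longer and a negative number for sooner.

-3

As given, the longest chain is Protocol→Train→Database = 7+11+6 = 24, so the finish is 24 weeks.
Protocol lies on that path, so at 4 weeks the path becomes 21 weeks.
No other chain overtakes it, so the finish is 21 weeks.
Change in finish: 21 − 24 = -3 weeks.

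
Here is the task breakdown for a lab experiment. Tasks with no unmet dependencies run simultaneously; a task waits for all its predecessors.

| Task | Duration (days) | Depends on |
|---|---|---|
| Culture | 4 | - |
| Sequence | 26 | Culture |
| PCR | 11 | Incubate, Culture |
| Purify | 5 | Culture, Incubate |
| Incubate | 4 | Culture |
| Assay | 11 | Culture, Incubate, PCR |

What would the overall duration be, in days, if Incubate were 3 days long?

As given, the longest chain is Culture→Incubate→PCR→Assay = 4+4+11+11 = 30, so the finish is 30 days.
Incubate is on the critical path; changing it to 3 makes that path 29 days.
The binding chain switches to Culture→Sequence = 4+26 = 30; finish 30 days.

30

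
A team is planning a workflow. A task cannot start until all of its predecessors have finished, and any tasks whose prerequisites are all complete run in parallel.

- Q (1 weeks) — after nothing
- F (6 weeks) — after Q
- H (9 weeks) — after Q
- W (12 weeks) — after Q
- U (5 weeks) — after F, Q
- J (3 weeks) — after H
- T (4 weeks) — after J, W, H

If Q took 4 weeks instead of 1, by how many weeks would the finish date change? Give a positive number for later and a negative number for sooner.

3

The binding path is Q→H→J→T = 1+9+3+4 = 17; finish at 17 weeks.
Q lies on that path, so at 4 weeks the path becomes 20 weeks.
That remains the longest chain; total 20 weeks.
Change in finish: 20 − 17 = +3 weeks.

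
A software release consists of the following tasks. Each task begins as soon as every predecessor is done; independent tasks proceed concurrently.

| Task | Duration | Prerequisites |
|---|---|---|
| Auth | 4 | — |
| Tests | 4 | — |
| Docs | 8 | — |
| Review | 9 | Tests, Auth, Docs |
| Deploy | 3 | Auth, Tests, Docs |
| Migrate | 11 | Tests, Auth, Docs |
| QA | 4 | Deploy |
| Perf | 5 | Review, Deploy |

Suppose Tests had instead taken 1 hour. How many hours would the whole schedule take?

As given, the longest chain is Docs→Review→Perf = 8+9+5 = 22, so the finish is 22 hours.
Tests has 4 hours of float (longest path through it is 18).
The critical path is still Docs→Review→Perf; finish is now 22 hours.

22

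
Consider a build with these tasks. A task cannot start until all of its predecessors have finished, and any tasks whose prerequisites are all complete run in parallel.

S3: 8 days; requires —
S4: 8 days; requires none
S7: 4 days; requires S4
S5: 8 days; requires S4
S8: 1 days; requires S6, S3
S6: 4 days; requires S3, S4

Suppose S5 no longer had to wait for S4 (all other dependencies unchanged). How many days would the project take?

Before: longest chain S4→S5 = 8+8 = 16, finish 16.
Without S4→S5, S5's earliest start moves from 8 to 0.
After: S3→S6→S8 = 8+4+1 = 13 → 13 days.

13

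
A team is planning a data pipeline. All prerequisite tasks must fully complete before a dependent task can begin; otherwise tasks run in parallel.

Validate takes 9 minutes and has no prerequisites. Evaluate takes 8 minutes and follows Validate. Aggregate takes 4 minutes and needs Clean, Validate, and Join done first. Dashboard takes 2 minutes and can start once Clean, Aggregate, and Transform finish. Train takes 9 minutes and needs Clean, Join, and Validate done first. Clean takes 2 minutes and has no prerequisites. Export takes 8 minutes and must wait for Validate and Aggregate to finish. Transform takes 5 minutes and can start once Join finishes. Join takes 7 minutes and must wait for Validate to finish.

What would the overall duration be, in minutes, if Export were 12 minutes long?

32

Critical path before the change: Validate→Join→Aggregate→Export = 9+7+4+8 = 28 giving 28 minutes.
Since Export is critical, the +4 change carries straight to that chain (now 32 minutes).
No other chain overtakes it, so the finish is 32 minutes.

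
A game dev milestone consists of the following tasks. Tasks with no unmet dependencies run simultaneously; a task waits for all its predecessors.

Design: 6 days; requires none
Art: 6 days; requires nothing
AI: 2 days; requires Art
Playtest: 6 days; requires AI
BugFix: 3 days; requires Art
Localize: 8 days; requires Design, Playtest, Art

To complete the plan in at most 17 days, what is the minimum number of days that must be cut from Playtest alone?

Current finish: 22 days; target: 17.
Playtest is on every critical path, so each day cut from Playtest cuts the finish by one (this holds down to a finish of 17).
Need 22 − 17 = 5 days off Playtest → Playtest becomes 1 day, finish becomes 17.

5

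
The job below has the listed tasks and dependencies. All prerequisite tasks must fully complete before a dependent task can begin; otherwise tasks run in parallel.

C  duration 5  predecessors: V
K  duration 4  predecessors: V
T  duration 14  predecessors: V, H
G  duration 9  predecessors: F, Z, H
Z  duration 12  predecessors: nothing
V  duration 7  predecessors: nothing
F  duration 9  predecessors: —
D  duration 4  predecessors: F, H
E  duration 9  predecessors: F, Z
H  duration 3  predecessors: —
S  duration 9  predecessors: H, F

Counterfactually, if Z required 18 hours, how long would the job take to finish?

27

Critical path before the change: Z→E = 12+9 = 21 giving 21 hours.
Since Z is critical, the +6 change carries straight to that chain (now 27 hours).
That remains the longest chain; total 27 hours.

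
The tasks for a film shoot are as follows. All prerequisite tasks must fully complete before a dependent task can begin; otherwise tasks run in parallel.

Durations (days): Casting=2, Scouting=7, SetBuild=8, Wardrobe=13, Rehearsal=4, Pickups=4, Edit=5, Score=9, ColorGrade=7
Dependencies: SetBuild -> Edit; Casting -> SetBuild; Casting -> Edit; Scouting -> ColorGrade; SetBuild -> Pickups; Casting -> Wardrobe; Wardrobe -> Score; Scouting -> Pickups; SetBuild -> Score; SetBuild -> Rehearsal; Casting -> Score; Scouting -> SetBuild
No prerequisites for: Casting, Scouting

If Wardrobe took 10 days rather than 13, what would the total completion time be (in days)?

24

Baseline: Casting→Wardrobe→Score = 2+13+9 = 24 → 24 days.
Wardrobe is on the critical path; changing it to 10 makes that path 21 days.
New critical path: Scouting→SetBuild→Score = 7+8+9 = 24 ⇒ 24 days.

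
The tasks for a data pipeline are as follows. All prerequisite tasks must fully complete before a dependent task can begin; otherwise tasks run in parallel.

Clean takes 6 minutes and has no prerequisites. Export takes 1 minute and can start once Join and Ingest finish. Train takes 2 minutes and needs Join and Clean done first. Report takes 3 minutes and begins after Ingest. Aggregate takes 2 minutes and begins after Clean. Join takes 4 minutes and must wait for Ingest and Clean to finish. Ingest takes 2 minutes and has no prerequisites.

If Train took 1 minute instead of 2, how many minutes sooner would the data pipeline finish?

Critical path before the change: Clean→Join→Train = 6+4+2 = 12 giving 12 minutes.
Train lies on that path, so at 1 minute the path becomes 11 minutes.
No other chain overtakes it, so the finish is 11 minutes.
Change in finish: 11 − 12 = -1 minutes.

1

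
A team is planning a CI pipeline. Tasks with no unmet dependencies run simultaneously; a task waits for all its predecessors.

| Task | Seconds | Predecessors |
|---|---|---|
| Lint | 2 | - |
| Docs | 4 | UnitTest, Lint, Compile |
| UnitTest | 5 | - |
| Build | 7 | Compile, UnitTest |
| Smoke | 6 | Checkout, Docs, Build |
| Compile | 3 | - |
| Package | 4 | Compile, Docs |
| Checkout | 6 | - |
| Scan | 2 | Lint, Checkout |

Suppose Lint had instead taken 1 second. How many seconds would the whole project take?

Baseline: UnitTest→Build→Smoke = 5+7+6 = 18 → 18 seconds.
The longest path through Lint is only 12 seconds, so Lint has float 6.
That remains the longest chain; total 18 seconds.

18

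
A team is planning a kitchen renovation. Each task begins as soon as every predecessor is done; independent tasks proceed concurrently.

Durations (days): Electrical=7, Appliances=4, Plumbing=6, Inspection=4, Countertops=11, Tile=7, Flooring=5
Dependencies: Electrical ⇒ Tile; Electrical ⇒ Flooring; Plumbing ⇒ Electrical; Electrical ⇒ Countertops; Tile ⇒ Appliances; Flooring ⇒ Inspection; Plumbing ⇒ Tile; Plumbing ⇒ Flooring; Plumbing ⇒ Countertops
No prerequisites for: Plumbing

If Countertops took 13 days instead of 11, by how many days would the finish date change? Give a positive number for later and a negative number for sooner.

Baseline: Plumbing→Electrical→Countertops = 6+7+11 = 24 → 24 days.
Since Countertops is critical, the +2 change carries straight to that chain (now 26 days).
No other chain overtakes it, so the finish is 26 days.
Change in finish: 26 − 24 = +2 days.

2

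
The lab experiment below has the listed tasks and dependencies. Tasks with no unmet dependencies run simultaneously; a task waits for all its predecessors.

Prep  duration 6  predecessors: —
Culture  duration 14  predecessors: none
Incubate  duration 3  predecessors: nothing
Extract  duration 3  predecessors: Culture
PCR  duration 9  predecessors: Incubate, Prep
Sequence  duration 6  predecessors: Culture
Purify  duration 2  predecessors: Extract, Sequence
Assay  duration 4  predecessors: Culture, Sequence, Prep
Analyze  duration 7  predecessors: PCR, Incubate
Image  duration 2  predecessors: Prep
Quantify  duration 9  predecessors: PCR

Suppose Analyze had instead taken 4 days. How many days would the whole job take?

Baseline: Prep→PCR→Quantify = 6+9+9 = 24 → 24 days.
Analyze is off the critical path — its longest chain is 22 days, giving 2 of slack.
The critical path is still Prep→PCR→Quantify; finish is now 24 days.

24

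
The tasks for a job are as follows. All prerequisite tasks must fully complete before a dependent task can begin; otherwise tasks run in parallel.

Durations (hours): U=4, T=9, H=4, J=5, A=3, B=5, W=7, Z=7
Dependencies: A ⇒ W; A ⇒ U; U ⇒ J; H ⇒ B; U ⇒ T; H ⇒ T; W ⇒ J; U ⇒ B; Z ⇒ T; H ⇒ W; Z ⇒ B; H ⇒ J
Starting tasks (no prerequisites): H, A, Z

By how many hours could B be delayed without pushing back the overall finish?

H→W→J = 4+7+5 = 16 sets the makespan at 16 hours.
B finishes as early as 12 and must finish by 16.
Slack of B = 11 − 7 = 4 hours.

4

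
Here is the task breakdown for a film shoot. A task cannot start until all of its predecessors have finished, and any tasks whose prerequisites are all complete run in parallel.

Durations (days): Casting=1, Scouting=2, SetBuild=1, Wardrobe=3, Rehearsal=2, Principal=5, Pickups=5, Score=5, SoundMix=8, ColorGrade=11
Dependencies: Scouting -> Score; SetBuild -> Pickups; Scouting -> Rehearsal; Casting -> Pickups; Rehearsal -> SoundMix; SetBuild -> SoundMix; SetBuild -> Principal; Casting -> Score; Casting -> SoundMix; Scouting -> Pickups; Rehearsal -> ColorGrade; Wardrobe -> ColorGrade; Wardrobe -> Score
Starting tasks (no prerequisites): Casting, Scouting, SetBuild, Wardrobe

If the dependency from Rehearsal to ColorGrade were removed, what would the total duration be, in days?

Original critical path: Scouting→Rehearsal→ColorGrade = 2+2+11 = 15 ⇒ 15 days.
Without Rehearsal→ColorGrade, ColorGrade's earliest start moves from 4 to 3.
New critical path: Wardrobe→ColorGrade = 3+11 = 14 ⇒ 14 days.

14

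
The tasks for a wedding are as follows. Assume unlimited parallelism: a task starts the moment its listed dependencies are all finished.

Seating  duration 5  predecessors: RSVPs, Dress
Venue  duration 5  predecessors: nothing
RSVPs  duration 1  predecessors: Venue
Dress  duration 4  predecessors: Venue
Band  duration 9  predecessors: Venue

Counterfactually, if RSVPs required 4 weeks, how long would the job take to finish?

Actual critical path: Venue→Dress→Seating = 5+4+5 = 14 ⇒ 14 weeks.
RSVPs has 3 weeks of float (longest path through it is 11).
Now Venue→RSVPs→Seating = 5+4+5 = 14 is longest, so the finish becomes 14 weeks.

14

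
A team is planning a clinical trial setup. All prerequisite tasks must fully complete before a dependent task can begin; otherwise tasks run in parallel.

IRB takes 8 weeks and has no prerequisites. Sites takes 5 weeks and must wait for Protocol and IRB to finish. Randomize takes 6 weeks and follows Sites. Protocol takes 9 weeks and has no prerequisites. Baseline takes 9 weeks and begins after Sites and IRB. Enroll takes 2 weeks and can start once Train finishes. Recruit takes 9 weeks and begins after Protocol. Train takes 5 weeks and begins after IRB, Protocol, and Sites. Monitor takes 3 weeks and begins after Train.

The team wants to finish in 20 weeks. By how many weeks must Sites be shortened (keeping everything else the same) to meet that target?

Current finish: 23 weeks; target: 20.
Sites is on every critical path, so each week cut from Sites cuts the finish by one (this holds down to a finish of 19).
Need 23 − 20 = 3 weeks off Sites → Sites becomes 2 weeks, finish becomes 20.

3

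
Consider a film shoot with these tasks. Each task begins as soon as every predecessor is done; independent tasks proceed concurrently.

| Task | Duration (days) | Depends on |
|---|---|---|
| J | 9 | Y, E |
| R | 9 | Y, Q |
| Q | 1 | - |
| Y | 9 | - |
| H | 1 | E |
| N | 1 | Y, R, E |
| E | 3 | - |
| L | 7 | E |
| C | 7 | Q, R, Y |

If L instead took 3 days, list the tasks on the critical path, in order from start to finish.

Y, R, C

As given, the longest chain is Y→R→C = 9+9+7 = 25, so the finish is 25 days.
L has 15 days of float (longest path through it is 10).
No other chain overtakes it, so the finish is 25 days.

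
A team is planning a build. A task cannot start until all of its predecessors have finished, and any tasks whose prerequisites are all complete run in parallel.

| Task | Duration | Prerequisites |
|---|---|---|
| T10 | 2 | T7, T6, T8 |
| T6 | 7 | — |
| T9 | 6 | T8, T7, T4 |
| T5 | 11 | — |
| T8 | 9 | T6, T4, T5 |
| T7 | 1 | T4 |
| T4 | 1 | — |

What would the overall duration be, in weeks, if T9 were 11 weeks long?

The binding path is T5→T8→T9 = 11+9+6 = 26; finish at 26 weeks.
T9 lies on that path, so at 11 weeks the path becomes 31 weeks.
That remains the longest chain; total 31 weeks.

31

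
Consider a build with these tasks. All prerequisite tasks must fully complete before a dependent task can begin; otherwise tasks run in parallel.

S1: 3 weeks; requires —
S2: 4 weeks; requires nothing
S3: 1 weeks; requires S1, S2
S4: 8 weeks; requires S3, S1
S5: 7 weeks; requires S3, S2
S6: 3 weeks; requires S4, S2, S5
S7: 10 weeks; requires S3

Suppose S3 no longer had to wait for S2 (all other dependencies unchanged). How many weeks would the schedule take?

15

With the dependency in place, S2→S3→S4→S6 = 4+1+8+3 = 16 sets the finish at 16 weeks.
Without S2→S3, S3's earliest start moves from 4 to 3.
The longest chain is now S1→S3→S4→S6 = 3+1+8+3 = 15, so the schedule takes 15 weeks.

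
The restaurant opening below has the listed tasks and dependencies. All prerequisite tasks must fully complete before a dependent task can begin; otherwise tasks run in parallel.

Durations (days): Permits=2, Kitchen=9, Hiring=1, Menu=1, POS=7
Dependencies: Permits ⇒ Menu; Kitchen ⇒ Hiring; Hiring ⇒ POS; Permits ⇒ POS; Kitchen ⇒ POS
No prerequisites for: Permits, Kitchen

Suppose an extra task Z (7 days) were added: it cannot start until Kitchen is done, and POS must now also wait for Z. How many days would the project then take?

Originally the project takes 17 days.
With Z inserted, POS now waits for max(Kitchen, Hiring, Permits, Z).
New critical path: Kitchen→Z→POS = 9+7+7 = 23 ⇒ 23 days.

23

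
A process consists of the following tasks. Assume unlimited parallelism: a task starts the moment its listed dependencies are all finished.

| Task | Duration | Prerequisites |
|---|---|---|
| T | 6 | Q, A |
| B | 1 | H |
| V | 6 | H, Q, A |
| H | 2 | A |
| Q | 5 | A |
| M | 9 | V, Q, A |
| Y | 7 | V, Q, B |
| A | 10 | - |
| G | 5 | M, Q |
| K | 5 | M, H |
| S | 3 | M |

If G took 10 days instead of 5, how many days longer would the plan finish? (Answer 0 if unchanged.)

As given, the longest chain is A→Q→V→M→G = 10+5+6+9+5 = 35, so the finish is 35 days.
Since G is critical, the +5 change carries straight to that chain (now 40 days).
No other chain overtakes it, so the finish is 40 days.
Change in finish: 40 − 35 = +5 days.

5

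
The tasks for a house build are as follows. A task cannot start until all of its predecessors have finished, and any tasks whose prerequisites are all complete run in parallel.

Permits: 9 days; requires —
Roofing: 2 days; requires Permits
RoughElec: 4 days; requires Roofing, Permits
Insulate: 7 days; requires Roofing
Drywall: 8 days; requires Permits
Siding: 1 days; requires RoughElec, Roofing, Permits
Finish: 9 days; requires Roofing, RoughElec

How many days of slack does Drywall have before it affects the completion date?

Permits→Roofing→RoughElec→Finish = 9+2+4+9 = 24 sets the makespan at 24 days.
Longest path through Drywall: 17 days (earliest finish 17, latest finish 24).
Float = 24 − 17 = 7.

7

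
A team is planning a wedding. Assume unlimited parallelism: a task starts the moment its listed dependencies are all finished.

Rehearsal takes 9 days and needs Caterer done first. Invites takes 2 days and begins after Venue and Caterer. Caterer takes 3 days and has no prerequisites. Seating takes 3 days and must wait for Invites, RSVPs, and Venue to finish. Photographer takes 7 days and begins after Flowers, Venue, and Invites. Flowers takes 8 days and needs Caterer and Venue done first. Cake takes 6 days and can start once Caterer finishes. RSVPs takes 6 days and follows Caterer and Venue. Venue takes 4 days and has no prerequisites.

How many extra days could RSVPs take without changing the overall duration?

Critical path: Venue→Flowers→Photographer = 4+8+7 = 19, so the finish is 19 days.
RSVPs finishes as early as 10 and must finish by 16.
So RSVPs can slip 16 − 10 = 6 days.

6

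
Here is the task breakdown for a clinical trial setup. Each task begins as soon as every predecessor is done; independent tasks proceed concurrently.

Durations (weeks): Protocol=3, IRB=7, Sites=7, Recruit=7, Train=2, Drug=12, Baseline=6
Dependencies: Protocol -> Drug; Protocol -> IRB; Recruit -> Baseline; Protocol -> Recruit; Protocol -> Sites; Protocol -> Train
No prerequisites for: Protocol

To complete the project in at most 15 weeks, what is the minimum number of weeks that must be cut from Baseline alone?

1

Current finish: 16 weeks; target: 15.
Baseline is on every critical path, so each week cut from Baseline cuts the finish by one (this holds down to a finish of 15).
Need 16 − 15 = 1 week off Baseline → Baseline becomes 5 weeks, finish becomes 15.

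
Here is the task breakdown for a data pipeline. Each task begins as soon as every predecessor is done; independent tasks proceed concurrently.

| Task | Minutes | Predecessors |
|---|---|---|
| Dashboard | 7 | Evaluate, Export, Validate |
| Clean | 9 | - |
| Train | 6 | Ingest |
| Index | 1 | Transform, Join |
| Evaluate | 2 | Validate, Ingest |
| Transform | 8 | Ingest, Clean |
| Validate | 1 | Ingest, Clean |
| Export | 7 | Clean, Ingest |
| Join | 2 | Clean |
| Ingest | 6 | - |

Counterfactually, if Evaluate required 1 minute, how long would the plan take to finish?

23

Actual critical path: Clean→Export→Dashboard = 9+7+7 = 23 ⇒ 23 minutes.
The longest path through Evaluate is only 19 minutes, so Evaluate has float 4.
The critical path is still Clean→Export→Dashboard; finish is now 23 minutes.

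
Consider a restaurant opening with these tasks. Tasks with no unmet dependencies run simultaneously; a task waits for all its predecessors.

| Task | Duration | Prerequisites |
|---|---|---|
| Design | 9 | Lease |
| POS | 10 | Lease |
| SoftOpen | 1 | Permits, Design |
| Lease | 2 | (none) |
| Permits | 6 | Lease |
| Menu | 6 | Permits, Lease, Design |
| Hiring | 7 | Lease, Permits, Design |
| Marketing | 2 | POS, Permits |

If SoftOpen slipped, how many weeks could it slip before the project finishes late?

6

Lease→Design→Hiring = 2+9+7 = 18 sets the makespan at 18 weeks.
SoftOpen finishes as early as 12 and must finish by 18.
Float = 18 − 12 = 6.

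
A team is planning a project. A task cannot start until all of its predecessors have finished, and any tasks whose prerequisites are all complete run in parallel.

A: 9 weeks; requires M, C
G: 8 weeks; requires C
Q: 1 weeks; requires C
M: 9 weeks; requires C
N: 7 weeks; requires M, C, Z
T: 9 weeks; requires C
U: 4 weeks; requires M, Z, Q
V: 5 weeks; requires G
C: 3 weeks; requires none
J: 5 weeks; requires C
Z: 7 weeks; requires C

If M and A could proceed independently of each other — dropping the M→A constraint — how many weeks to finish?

19

Before: longest chain C→M→A = 3+9+9 = 21, finish 21.
Without M→A, A's earliest start moves from 12 to 3.
The longest chain is now C→M→N = 3+9+7 = 19, so the job takes 19 weeks.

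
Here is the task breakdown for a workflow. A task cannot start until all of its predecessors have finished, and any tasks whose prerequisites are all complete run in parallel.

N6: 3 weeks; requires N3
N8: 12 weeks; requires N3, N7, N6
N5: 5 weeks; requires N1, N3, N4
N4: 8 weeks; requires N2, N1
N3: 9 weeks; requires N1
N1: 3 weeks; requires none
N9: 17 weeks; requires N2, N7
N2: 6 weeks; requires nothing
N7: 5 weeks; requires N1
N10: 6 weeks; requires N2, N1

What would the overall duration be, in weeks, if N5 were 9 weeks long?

27

Baseline: N1→N3→N6→N8 = 3+9+3+12 = 27 → 27 weeks.
N5 has 8 weeks of float (longest path through it is 19).
No other chain overtakes it, so the finish is 27 weeks.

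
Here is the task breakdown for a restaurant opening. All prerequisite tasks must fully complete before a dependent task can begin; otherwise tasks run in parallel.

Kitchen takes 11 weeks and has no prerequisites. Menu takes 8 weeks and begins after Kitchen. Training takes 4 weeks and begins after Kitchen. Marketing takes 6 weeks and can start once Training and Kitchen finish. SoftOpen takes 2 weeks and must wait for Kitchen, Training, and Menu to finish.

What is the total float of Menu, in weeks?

0

Kitchen→Menu→SoftOpen = 11+8+2 = 21 sets the makespan at 21 weeks.
Longest path through Menu: 21 weeks (earliest finish 19, latest finish 19).
Slack of Menu = 11 − 11 = 0 weeks.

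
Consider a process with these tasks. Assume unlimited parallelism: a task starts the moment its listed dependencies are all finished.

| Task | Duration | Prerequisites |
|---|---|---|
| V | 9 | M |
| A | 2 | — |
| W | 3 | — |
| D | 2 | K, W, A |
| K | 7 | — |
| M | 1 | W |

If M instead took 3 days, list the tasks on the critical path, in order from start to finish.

Actual critical path: W→M→V = 3+1+9 = 13 ⇒ 13 days.
M is on the critical path; changing it to 3 makes that path 15 days.
No other chain overtakes it, so the finish is 15 days.

W, M, V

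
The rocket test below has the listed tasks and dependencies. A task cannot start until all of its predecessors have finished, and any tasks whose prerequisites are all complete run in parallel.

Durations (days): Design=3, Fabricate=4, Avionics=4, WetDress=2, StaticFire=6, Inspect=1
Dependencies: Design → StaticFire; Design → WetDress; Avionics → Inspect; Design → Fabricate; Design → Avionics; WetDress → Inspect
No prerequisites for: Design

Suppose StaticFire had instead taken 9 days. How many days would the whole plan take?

As given, the longest chain is Design→StaticFire = 3+6 = 9, so the finish is 9 days.
StaticFire lies on that path, so at 9 days the path becomes 12 days.
No other chain overtakes it, so the finish is 12 days.

12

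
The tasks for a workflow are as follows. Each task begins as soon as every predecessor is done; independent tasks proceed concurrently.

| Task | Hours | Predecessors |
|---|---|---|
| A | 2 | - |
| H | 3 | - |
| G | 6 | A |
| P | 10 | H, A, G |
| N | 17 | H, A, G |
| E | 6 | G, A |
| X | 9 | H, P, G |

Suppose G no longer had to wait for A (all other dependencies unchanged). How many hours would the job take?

25

With the dependency in place, A→G→P→X = 2+6+10+9 = 27 sets the finish at 27 hours.
Without A→G, G's earliest start moves from 2 to 0.
After: G→P→X = 6+10+9 = 25 → 25 hours.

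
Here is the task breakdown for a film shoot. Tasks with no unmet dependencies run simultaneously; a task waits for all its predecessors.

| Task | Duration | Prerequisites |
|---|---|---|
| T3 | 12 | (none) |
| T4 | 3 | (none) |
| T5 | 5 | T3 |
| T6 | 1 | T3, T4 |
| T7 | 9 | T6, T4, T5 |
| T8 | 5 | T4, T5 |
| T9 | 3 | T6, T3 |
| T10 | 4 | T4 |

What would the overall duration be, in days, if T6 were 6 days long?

As given, the longest chain is T3→T5→T7 = 12+5+9 = 26, so the finish is 26 days.
T6 is off the critical path — its longest chain is 22 days, giving 4 of slack.
New critical path: T3→T6→T7 = 12+6+9 = 27 ⇒ 27 days.

27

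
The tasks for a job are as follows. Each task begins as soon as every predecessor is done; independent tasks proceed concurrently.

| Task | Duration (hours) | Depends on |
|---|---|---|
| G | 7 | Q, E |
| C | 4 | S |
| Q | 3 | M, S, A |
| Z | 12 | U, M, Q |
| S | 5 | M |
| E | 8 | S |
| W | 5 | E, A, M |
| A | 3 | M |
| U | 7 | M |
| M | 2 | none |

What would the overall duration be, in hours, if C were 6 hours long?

Critical path before the change: M→S→Q→Z = 2+5+3+12 = 22 giving 22 hours.
The longest path through C is only 11 hours, so C has float 11.
The critical path is still M→S→Q→Z; finish is now 22 hours.

22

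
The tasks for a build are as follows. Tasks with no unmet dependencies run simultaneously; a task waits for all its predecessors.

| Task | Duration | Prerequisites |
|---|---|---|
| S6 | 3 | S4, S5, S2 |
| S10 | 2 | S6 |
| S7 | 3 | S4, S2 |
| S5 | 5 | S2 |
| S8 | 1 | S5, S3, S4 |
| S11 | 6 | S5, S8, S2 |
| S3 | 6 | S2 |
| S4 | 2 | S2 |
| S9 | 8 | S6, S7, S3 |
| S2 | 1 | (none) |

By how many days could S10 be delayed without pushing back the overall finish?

6

The longest chain is S2→S5→S6→S9 = 1+5+3+8 = 17; overall finish 17 days.
Longest path through S10: 11 days (earliest finish 11, latest finish 17).
Float = 17 − 11 = 6.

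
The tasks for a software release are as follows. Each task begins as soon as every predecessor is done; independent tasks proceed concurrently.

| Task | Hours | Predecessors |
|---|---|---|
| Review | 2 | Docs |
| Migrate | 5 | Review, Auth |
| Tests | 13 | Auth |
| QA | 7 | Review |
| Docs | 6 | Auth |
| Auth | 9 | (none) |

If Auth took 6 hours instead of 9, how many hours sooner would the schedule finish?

Baseline: Auth→Docs→Review→QA = 9+6+2+7 = 24 → 24 hours.
Auth lies on that path, so at 6 hours the path becomes 21 hours.
No other chain overtakes it, so the finish is 21 hours.
Change in finish: 21 − 24 = -3 hours.

3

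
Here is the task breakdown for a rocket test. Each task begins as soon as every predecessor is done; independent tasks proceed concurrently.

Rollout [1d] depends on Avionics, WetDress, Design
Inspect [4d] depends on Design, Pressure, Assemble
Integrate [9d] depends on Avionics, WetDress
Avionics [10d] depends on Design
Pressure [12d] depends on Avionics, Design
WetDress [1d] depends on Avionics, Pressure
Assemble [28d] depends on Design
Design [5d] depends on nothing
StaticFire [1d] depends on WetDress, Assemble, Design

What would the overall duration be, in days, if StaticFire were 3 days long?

37

As given, the longest chain is Design→Avionics→Pressure→WetDress→Integrate = 5+10+12+1+9 = 37, so the finish is 37 days.
StaticFire is off the critical path — its longest chain is 34 days, giving 3 of slack.
That remains the longest chain; total 37 days.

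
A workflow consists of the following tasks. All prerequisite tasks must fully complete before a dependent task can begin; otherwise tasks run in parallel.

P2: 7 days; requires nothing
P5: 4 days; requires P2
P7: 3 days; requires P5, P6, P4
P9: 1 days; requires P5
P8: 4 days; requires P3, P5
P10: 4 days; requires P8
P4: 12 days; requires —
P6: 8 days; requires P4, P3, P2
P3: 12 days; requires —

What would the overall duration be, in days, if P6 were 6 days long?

21

Actual critical path: P3→P6→P7 = 12+8+3 = 23 ⇒ 23 days.
P6 is on the critical path; changing it to 6 makes that path 21 days.
No other chain overtakes it, so the finish is 21 days.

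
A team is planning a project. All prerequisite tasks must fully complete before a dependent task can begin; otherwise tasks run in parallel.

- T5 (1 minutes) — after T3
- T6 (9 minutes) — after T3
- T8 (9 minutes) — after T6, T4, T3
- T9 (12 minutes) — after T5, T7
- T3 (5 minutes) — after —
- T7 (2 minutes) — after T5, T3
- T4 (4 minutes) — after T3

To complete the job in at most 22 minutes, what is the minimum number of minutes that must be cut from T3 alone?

Current finish: 23 minutes; target: 22.
T3 is on every critical path, so each minute cut from T3 cuts the finish by one (this holds down to a finish of 19).
Need 23 − 22 = 1 minute off T3 → T3 becomes 4 minutes, finish becomes 22.

1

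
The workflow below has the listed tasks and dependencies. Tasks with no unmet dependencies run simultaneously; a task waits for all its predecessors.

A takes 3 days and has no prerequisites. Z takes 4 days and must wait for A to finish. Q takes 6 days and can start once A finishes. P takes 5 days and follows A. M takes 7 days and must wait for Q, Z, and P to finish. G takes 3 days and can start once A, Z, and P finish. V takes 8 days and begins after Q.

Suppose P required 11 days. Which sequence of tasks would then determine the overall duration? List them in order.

Baseline: A→Q→V = 3+6+8 = 17 → 17 days.
P is off the critical path — its longest chain is 15 days, giving 2 of slack.
The binding chain switches to A→P→M = 3+11+7 = 21; finish 21 days.

A, P, M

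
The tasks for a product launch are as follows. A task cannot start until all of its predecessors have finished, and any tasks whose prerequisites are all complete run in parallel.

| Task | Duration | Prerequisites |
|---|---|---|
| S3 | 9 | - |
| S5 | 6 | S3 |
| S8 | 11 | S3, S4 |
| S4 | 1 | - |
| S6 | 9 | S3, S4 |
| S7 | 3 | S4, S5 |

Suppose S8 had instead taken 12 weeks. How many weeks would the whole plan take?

Critical path before the change: S3→S8 = 9+11 = 20 giving 20 weeks.
S8 is on the critical path; changing it to 12 makes that path 21 weeks.
The critical path is still S3→S8; finish is now 21 weeks.

21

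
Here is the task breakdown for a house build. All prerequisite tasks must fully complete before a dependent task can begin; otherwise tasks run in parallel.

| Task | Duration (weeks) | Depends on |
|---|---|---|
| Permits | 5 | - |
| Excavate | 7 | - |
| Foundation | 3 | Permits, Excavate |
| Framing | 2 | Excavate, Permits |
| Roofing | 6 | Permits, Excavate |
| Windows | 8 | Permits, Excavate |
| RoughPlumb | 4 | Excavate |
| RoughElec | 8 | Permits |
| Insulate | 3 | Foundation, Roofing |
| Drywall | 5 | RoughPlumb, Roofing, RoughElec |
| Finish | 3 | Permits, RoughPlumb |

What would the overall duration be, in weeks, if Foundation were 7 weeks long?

18

Baseline: Permits→RoughElec→Drywall = 5+8+5 = 18 → 18 weeks.
Foundation is off the critical path — its longest chain is 13 weeks, giving 5 of slack.
The critical path is still Permits→RoughElec→Drywall; finish is now 18 weeks.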